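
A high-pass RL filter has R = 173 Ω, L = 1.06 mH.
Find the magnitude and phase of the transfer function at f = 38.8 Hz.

Step 1 — Angular frequency: ω = 2π·38.8 = 243.8 rad/s.
Step 2 — Transfer function: H(jω) = jωL/(R + jωL).
Step 3 — Numerator jωL = j·0.2584; denominator R + jωL = 173 + j0.2584.
Step 4 — H = 2.231e-06 + j0.001494.
Step 5 — Magnitude: |H| = 0.001494 (-56.5 dB); phase: φ = 89.9°.

|H| = 0.001494 (-56.5 dB), φ = 89.9°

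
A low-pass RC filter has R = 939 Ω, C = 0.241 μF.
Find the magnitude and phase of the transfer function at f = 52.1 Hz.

Step 1 — Angular frequency: ω = 2π·52.1 = 327.4 rad/s.
Step 2 — Transfer function: H(jω) = 1/(1 + jωRC).
Step 3 — Denominator: 1 + jωRC = 1 + j·327.4·939·2.41e-07 = 1 + j0.07408.
Step 4 — H = 0.9945 - j0.07368.
Step 5 — Magnitude: |H| = 0.9973 (-0.0 dB); phase: φ = -4.2°.

|H| = 0.9973 (-0.0 dB), φ = -4.2°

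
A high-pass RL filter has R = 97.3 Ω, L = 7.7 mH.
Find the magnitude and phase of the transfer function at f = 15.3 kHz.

Step 1 — Angular frequency: ω = 2π·1.53e+04 = 9.613e+04 rad/s.
Step 2 — Transfer function: H(jω) = jωL/(R + jωL).
Step 3 — Numerator jωL = j·740.2; denominator R + jωL = 97.3 + j740.2.
Step 4 — H = 0.983 + j0.1292.
Step 5 — Magnitude: |H| = 0.9915 (-0.1 dB); phase: φ = 7.5°.

|H| = 0.9915 (-0.1 dB), φ = 7.5°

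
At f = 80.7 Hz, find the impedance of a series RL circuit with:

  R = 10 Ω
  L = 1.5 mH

Step 1 — Angular frequency: ω = 2π·f = 2π·80.7 = 507.1 rad/s.
Step 2 — Component impedances:
  R: Z = R = 10 Ω
  L: Z = jωL = j·507.1·0.0015 = 0 + j0.7606 Ω
Step 3 — Series combination: Z_total = R + L = 10 + j0.7606 Ω = 10.03∠4.3° Ω.

Z = 10 + j0.7606 Ω = 10.03∠4.3° Ω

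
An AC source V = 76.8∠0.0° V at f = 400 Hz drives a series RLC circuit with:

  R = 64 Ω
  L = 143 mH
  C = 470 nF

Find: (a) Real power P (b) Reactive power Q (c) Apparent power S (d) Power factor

Step 1 — Angular frequency: ω = 2π·f = 2π·400 = 2513 rad/s.
Step 2 — Component impedances:
  R: Z = R = 64 Ω
  L: Z = jωL = j·2513·0.143 = 0 + j359.4 Ω
  C: Z = 1/(jωC) = -j/(ω·C) = 0 - j846.6 Ω
Step 3 — Series combination: Z_total = R + L + C = 64 - j487.2 Ω = 491.4∠-82.5° Ω.
Step 4 — Source phasor: V = 76.8∠0.0° V = 76.8 V.
Step 5 — Current: I = V / Z = 0.02036 + j0.155 A = 0.1563∠82.5° A.
Step 6 — Complex power: S = V·I* = 1.564 - j11.9 VA.
Step 7 — Real power: P = Re(S) = 1.564 W.
Step 8 — Reactive power: Q = Im(S) = -11.9 VAR.
Step 9 — Apparent power: |S| = 12 VA.
Step 10 — Power factor: PF = P/|S| = 0.1303 (leading).

(a) P = 1.564 W  (b) Q = -11.9 VAR  (c) S = 12 VA  (d) PF = 0.1303 (leading)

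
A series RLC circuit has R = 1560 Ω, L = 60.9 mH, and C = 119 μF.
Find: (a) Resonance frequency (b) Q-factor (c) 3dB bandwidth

Step 1 — Resonance condition Im(Z)=0 gives ω₀ = 1/√(LC).
Step 2 — ω₀ = 1/√(0.0609·0.000119) = 371.5 rad/s.
Step 3 — f₀ = ω₀/(2π) = 59.12 Hz.
Step 4 — Series Q: Q = ω₀L/R = 371.5·0.0609/1560 = 0.0145.
Step 5 — 3dB bandwidth: Δω = ω₀/Q = 2.562e+04 rad/s; BW = Δω/(2π) = 4077 Hz.

(a) f₀ = 59.12 Hz  (b) Q = 0.0145  (c) BW = 4077 Hz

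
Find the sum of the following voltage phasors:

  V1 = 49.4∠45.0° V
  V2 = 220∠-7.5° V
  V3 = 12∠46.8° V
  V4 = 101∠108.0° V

Step 1 — Convert each phasor to rectangular form:
  V1 = 49.4·(cos(45.0°) + j·sin(45.0°)) = 34.93 + j34.93 V
  V2 = 220·(cos(-7.5°) + j·sin(-7.5°)) = 218.1 - j28.72 V
  V3 = 12·(cos(46.8°) + j·sin(46.8°)) = 8.215 + j8.748 V
  V4 = 101·(cos(108.0°) + j·sin(108.0°)) = -31.21 + j96.06 V
Step 2 — Sum components: V_total = 230.1 + j111 V.
Step 3 — Convert to polar: |V_total| = 255.4 V, ∠V_total = 25.8°.

V_total = 255.4∠25.8° V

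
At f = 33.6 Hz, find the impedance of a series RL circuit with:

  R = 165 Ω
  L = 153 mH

Step 1 — Angular frequency: ω = 2π·f = 2π·33.6 = 211.1 rad/s.
Step 2 — Component impedances:
  R: Z = R = 165 Ω
  L: Z = jωL = j·211.1·0.153 = 0 + j32.3 Ω
Step 3 — Series combination: Z_total = R + L = 165 + j32.3 Ω = 168.1∠11.1° Ω.

Z = 165 + j32.3 Ω = 168.1∠11.1° Ω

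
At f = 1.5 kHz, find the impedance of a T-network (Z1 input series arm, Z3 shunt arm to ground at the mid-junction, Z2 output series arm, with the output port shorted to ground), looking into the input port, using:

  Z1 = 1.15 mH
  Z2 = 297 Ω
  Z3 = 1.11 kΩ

Step 1 — Angular frequency: ω = 2π·f = 2π·1500 = 9425 rad/s.
Step 2 — Component impedances:
  Z1: Z = jωL = j·9425·0.00115 = 0 + j10.84 Ω
  Z2: Z = R = 297 Ω
  Z3: Z = R = 1110 Ω
Step 3 — With the output port shorted to ground, the output series arm Z2 runs from the junction to ground; the shunt arm Z3 also runs from the junction to ground. They appear in parallel: Z3 || Z2 = 234.3 Ω.
Step 4 — Series with input arm Z1: Z_in = Z1 + (Z3 || Z2) = 234.3 + j10.84 Ω = 234.6∠2.6° Ω.

Z = 234.3 + j10.84 Ω = 234.6∠2.6° Ω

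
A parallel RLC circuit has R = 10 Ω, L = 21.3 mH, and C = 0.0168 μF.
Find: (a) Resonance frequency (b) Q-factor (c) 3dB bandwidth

Step 1 — Resonance: ω₀ = 1/√(LC) = 1/√(0.0213·1.68e-08) = 5.286e+04 rad/s.
Step 2 — f₀ = ω₀/(2π) = 8413 Hz.
Step 3 — Parallel Q: Q = R/(ω₀L) = 10/(5.286e+04·0.0213) = 0.008881.
Step 4 — Bandwidth: Δω = ω₀/Q = 5.952e+06 rad/s; BW = Δω/(2π) = 9.474e+05 Hz.

(a) f₀ = 8413 Hz  (b) Q = 0.008881  (c) BW = 9.474e+05 Hz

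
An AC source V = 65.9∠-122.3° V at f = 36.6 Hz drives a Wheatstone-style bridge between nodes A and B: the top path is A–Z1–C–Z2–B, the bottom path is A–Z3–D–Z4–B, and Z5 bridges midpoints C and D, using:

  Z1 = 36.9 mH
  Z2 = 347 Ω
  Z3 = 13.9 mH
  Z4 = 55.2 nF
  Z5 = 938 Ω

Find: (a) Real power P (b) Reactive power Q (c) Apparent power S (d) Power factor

Step 1 — Angular frequency: ω = 2π·f = 2π·36.6 = 230 rad/s.
Step 2 — Component impedances:
  Z1: Z = jωL = j·230·0.0369 = 0 + j8.486 Ω
  Z2: Z = R = 347 Ω
  Z3: Z = jωL = j·230·0.0139 = 0 + j3.197 Ω
  Z4: Z = 1/(jωC) = -j/(ω·C) = 0 - j7.878e+04 Ω
  Z5: Z = R = 938 Ω
Step 3 — Bridge requires nodal analysis (the Z5 bridge couples midpoints C and D, so the two paths cannot be reduced to a simple series/parallel combination). Setting node B to ground and injecting 1 A at node A, the 3-node admittance system at A, C, D solves to V_A = Z_AB = 347.1 + j6.956 Ω = 347.2∠1.1° Ω.
Step 4 — Source phasor: V = 65.9∠-122.3° V = -35.21 - j55.7 V.
Step 5 — Current: I = V / Z = -0.1046 - j0.1584 A = 0.1898∠-123.4° A.
Step 6 — Complex power: S = V·I* = 12.51 + j0.2506 VA.
Step 7 — Real power: P = Re(S) = 12.51 W.
Step 8 — Reactive power: Q = Im(S) = 0.2506 VAR.
Step 9 — Apparent power: |S| = 12.51 VA.
Step 10 — Power factor: PF = P/|S| = 0.9998 (lagging).

(a) P = 12.51 W  (b) Q = 0.2506 VAR  (c) S = 12.51 VA  (d) PF = 0.9998 (lagging)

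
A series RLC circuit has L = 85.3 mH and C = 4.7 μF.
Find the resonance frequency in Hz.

Step 1 — Resonance condition Im(Z)=0 gives ω₀ = 1/√(LC).
Step 2 — ω₀ = 1/√(0.0853·4.7e-06) = 1579 rad/s.
Step 3 — f₀ = ω₀/(2π) = 251.4 Hz.

f₀ = 251.4 Hz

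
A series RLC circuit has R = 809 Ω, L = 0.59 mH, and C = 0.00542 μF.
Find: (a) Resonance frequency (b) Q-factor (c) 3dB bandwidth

Step 1 — Resonance condition Im(Z)=0 gives ω₀ = 1/√(LC).
Step 2 — ω₀ = 1/√(0.00059·5.42e-09) = 5.592e+05 rad/s.
Step 3 — f₀ = ω₀/(2π) = 8.9e+04 Hz.
Step 4 — Series Q: Q = ω₀L/R = 5.592e+05·0.00059/809 = 0.4078.
Step 5 — 3dB bandwidth: Δω = ω₀/Q = 1.371e+06 rad/s; BW = Δω/(2π) = 2.182e+05 Hz.

(a) f₀ = 8.9e+04 Hz  (b) Q = 0.4078  (c) BW = 2.182e+05 Hz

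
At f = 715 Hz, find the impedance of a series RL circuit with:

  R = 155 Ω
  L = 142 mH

Step 1 — Angular frequency: ω = 2π·f = 2π·715 = 4492 rad/s.
Step 2 — Component impedances:
  R: Z = R = 155 Ω
  L: Z = jωL = j·4492·0.142 = 0 + j637.9 Ω
Step 3 — Series combination: Z_total = R + L = 155 + j637.9 Ω = 656.5∠76.3° Ω.

Z = 155 + j637.9 Ω = 656.5∠76.3° Ω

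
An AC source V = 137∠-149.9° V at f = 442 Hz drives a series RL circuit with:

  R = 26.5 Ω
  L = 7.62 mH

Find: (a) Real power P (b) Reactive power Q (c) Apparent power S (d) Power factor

Step 1 — Angular frequency: ω = 2π·f = 2π·442 = 2777 rad/s.
Step 2 — Component impedances:
  R: Z = R = 26.5 Ω
  L: Z = jωL = j·2777·0.00762 = 0 + j21.16 Ω
Step 3 — Series combination: Z_total = R + L = 26.5 + j21.16 Ω = 33.91∠38.6° Ω.
Step 4 — Source phasor: V = 137∠-149.9° V = -118.5 - j68.71 V.
Step 5 — Current: I = V / Z = -3.995 + j0.5978 A = 4.04∠171.5° A.
Step 6 — Complex power: S = V·I* = 432.5 + j345.4 VA.
Step 7 — Real power: P = Re(S) = 432.5 W.
Step 8 — Reactive power: Q = Im(S) = 345.4 VAR.
Step 9 — Apparent power: |S| = 553.4 VA.
Step 10 — Power factor: PF = P/|S| = 0.7814 (lagging).

(a) P = 432.5 W  (b) Q = 345.4 VAR  (c) S = 553.4 VA  (d) PF = 0.7814 (lagging)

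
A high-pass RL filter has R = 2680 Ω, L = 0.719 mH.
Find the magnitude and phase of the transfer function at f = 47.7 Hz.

Step 1 — Angular frequency: ω = 2π·47.7 = 299.7 rad/s.
Step 2 — Transfer function: H(jω) = jωL/(R + jωL).
Step 3 — Numerator jωL = j·0.2155; denominator R + jωL = 2680 + j0.2155.
Step 4 — H = 6.465e-09 + j8.041e-05.
Step 5 — Magnitude: |H| = 8.041e-05 (-81.9 dB); phase: φ = 90.0°.

|H| = 8.041e-05 (-81.9 dB), φ = 90.0°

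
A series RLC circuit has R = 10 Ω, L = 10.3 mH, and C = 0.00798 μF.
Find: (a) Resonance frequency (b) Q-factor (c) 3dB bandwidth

Step 1 — Resonance condition Im(Z)=0 gives ω₀ = 1/√(LC).
Step 2 — ω₀ = 1/√(0.0103·7.98e-09) = 1.103e+05 rad/s.
Step 3 — f₀ = ω₀/(2π) = 1.755e+04 Hz.
Step 4 — Series Q: Q = ω₀L/R = 1.103e+05·0.0103/10 = 113.6.
Step 5 — 3dB bandwidth: Δω = ω₀/Q = 970.9 rad/s; BW = Δω/(2π) = 154.5 Hz.

(a) f₀ = 1.755e+04 Hz  (b) Q = 113.6  (c) BW = 154.5 Hz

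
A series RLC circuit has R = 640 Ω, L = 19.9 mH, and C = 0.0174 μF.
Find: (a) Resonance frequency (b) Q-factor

Step 1 — Resonance condition Im(Z)=0 gives ω₀ = 1/√(LC).
Step 2 — ω₀ = 1/√(0.0199·1.74e-08) = 5.374e+04 rad/s.
Step 3 — f₀ = ω₀/(2π) = 8553 Hz.
Step 4 — Series Q: Q = ω₀L/R = 5.374e+04·0.0199/640 = 1.671.

(a) f₀ = 8553 Hz  (b) Q = 1.671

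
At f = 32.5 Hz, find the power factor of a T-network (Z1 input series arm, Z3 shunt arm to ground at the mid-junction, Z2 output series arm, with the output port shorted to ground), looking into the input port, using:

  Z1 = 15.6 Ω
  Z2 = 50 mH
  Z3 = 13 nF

Step 1 — Angular frequency: ω = 2π·f = 2π·32.5 = 204.2 rad/s.
Step 2 — Component impedances:
  Z1: Z = R = 15.6 Ω
  Z2: Z = jωL = j·204.2·0.05 = 0 + j10.21 Ω
  Z3: Z = 1/(jωC) = -j/(ω·C) = 0 - j3.767e+05 Ω
Step 3 — With the output port shorted to ground, the output series arm Z2 runs from the junction to ground; the shunt arm Z3 also runs from the junction to ground. They appear in parallel: Z3 || Z2 = 0 + j10.21 Ω.
Step 4 — Series with input arm Z1: Z_in = Z1 + (Z3 || Z2) = 15.6 + j10.21 Ω = 18.64∠33.2° Ω.
Step 5 — Power factor: PF = cos(φ) = Re(Z)/|Z| = 15.6/18.644 = 0.8367.
Step 6 — Type: Im(Z) = 10.21 ⇒ lagging (phase φ = 33.2°).

PF = 0.8367 (lagging, φ = 33.2°)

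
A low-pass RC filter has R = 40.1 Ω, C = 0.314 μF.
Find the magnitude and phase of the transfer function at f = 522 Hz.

Step 1 — Angular frequency: ω = 2π·522 = 3280 rad/s.
Step 2 — Transfer function: H(jω) = 1/(1 + jωRC).
Step 3 — Denominator: 1 + jωRC = 1 + j·3280·40.1·3.14e-07 = 1 + j0.0413.
Step 4 — H = 0.9983 - j0.04123.
Step 5 — Magnitude: |H| = 0.9991 (-0.0 dB); phase: φ = -2.4°.

|H| = 0.9991 (-0.0 dB), φ = -2.4°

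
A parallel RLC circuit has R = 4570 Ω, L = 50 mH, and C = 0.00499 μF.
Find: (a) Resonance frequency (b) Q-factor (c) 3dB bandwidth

Step 1 — Resonance: ω₀ = 1/√(LC) = 1/√(0.05·4.99e-09) = 6.331e+04 rad/s.
Step 2 — f₀ = ω₀/(2π) = 1.008e+04 Hz.
Step 3 — Parallel Q: Q = R/(ω₀L) = 4570/(6.331e+04·0.05) = 1.444.
Step 4 — Bandwidth: Δω = ω₀/Q = 4.385e+04 rad/s; BW = Δω/(2π) = 6979 Hz.

(a) f₀ = 1.008e+04 Hz  (b) Q = 1.444  (c) BW = 6979 Hz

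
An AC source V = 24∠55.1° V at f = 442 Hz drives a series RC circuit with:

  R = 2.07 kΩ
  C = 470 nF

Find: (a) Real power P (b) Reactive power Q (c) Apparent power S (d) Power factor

Step 1 — Angular frequency: ω = 2π·f = 2π·442 = 2777 rad/s.
Step 2 — Component impedances:
  R: Z = R = 2070 Ω
  C: Z = 1/(jωC) = -j/(ω·C) = 0 - j766.1 Ω
Step 3 — Series combination: Z_total = R + C = 2070 - j766.1 Ω = 2207∠-20.3° Ω.
Step 4 — Source phasor: V = 24∠55.1° V = 13.73 + j19.68 V.
Step 5 — Current: I = V / Z = 0.002739 + j0.01052 A = 0.01087∠75.4° A.
Step 6 — Complex power: S = V·I* = 0.2447 - j0.09058 VA.
Step 7 — Real power: P = Re(S) = 0.2447 W.
Step 8 — Reactive power: Q = Im(S) = -0.09058 VAR.
Step 9 — Apparent power: |S| = 0.261 VA.
Step 10 — Power factor: PF = P/|S| = 0.9378 (leading).

(a) P = 0.2447 W  (b) Q = -0.09058 VAR  (c) S = 0.261 VA  (d) PF = 0.9378 (leading)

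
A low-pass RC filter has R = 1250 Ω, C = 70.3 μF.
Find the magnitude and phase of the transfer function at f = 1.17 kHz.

Step 1 — Angular frequency: ω = 2π·1170 = 7351 rad/s.
Step 2 — Transfer function: H(jω) = 1/(1 + jωRC).
Step 3 — Denominator: 1 + jωRC = 1 + j·7351·1250·7.03e-05 = 1 + j646.
Step 4 — H = 2.396e-06 - j0.001548.
Step 5 — Magnitude: |H| = 0.001548 (-56.2 dB); phase: φ = -89.9°.

|H| = 0.001548 (-56.2 dB), φ = -89.9°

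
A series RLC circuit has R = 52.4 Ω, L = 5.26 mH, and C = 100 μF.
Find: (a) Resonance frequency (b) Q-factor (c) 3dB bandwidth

Step 1 — Resonance: ω₀ = 1/√(LC) = 1/√(0.00526·0.0001) = 1379 rad/s.
Step 2 — f₀ = ω₀/(2π) = 219.4 Hz.
Step 3 — Series Q: Q = ω₀L/R = 1379·0.00526/52.4 = 0.1384.
Step 4 — Bandwidth: Δω = ω₀/Q = 9962 rad/s; BW = Δω/(2π) = 1585 Hz.

(a) f₀ = 219.4 Hz  (b) Q = 0.1384  (c) BW = 1585 Hz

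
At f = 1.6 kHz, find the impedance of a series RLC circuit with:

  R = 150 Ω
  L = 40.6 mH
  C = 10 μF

Step 1 — Angular frequency: ω = 2π·f = 2π·1600 = 1.005e+04 rad/s.
Step 2 — Component impedances:
  R: Z = R = 150 Ω
  L: Z = jωL = j·1.005e+04·0.0406 = 0 + j408.2 Ω
  C: Z = 1/(jωC) = -j/(ω·C) = 0 - j9.947 Ω
Step 3 — Series combination: Z_total = R + L + C = 150 + j398.2 Ω = 425.5∠69.4° Ω.

Z = 150 + j398.2 Ω = 425.5∠69.4° Ω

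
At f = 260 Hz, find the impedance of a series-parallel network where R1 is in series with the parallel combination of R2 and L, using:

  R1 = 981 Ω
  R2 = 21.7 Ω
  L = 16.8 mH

Step 1 — Angular frequency: ω = 2π·f = 2π·260 = 1634 rad/s.
Step 2 — Component impedances:
  R1: Z = R = 981 Ω
  R2: Z = R = 21.7 Ω
  L: Z = jωL = j·1634·0.0168 = 0 + j27.44 Ω
Step 3 — Parallel branch: R2 || L = 1/(1/R2 + 1/L) = 13.35 + j10.56 Ω.
Step 4 — Series with R1: Z_total = R1 + (R2 || L) = 994.4 + j10.56 Ω = 994.4∠0.6° Ω.

Z = 994.4 + j10.56 Ω = 994.4∠0.6° Ω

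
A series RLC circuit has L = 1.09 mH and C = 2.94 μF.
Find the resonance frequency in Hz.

Step 1 — Resonance condition Im(Z)=0 gives ω₀ = 1/√(LC).
Step 2 — ω₀ = 1/√(0.00109·2.94e-06) = 1.766e+04 rad/s.
Step 3 — f₀ = ω₀/(2π) = 2811 Hz.

f₀ = 2811 Hz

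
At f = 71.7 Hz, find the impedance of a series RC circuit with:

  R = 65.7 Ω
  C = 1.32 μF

Step 1 — Angular frequency: ω = 2π·f = 2π·71.7 = 450.5 rad/s.
Step 2 — Component impedances:
  R: Z = R = 65.7 Ω
  C: Z = 1/(jωC) = -j/(ω·C) = 0 - j1682 Ω
Step 3 — Series combination: Z_total = R + C = 65.7 - j1682 Ω = 1683∠-87.8° Ω.

Z = 65.7 - j1682 Ω = 1683∠-87.8° Ω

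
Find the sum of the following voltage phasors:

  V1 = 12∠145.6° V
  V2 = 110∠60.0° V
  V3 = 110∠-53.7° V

Step 1 — Convert each phasor to rectangular form:
  V1 = 12·(cos(145.6°) + j·sin(145.6°)) = -9.901 + j6.78 V
  V2 = 110·(cos(60.0°) + j·sin(60.0°)) = 55 + j95.26 V
  V3 = 110·(cos(-53.7°) + j·sin(-53.7°)) = 65.12 - j88.65 V
Step 2 — Sum components: V_total = 110.2 + j13.39 V.
Step 3 — Convert to polar: |V_total| = 111 V, ∠V_total = 6.9°.

V_total = 111∠6.9° V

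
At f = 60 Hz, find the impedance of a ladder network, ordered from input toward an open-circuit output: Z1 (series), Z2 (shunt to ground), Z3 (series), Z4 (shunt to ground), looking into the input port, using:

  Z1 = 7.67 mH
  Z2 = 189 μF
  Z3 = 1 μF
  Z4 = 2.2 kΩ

Step 1 — Angular frequency: ω = 2π·f = 2π·60 = 377 rad/s.
Step 2 — Component impedances:
  Z1: Z = jωL = j·377·0.00767 = 0 + j2.892 Ω
  Z2: Z = 1/(jωC) = -j/(ω·C) = 0 - j14.03 Ω
  Z3: Z = 1/(jωC) = -j/(ω·C) = 0 - j2653 Ω
  Z4: Z = R = 2200 Ω
Step 3 — Ladder network (open output): work backward from the far end, alternating series and parallel combinations. Z_in = 0.03626 - j11.1 Ω = 11.1∠-89.8° Ω.

Z = 0.03626 - j11.1 Ω = 11.1∠-89.8° Ω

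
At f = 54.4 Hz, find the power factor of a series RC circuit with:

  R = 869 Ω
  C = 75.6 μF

Step 1 — Angular frequency: ω = 2π·f = 2π·54.4 = 341.8 rad/s.
Step 2 — Component impedances:
  R: Z = R = 869 Ω
  C: Z = 1/(jωC) = -j/(ω·C) = 0 - j38.7 Ω
Step 3 — Series combination: Z_total = R + C = 869 - j38.7 Ω = 869.9∠-2.5° Ω.
Step 4 — Power factor: PF = cos(φ) = Re(Z)/|Z| = 869/869.9 = 0.999.
Step 5 — Type: Im(Z) = -38.7 ⇒ leading (phase φ = -2.5°).

PF = 0.999 (leading, φ = -2.5°)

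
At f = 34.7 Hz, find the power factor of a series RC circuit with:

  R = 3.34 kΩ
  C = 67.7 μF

Step 1 — Angular frequency: ω = 2π·f = 2π·34.7 = 218 rad/s.
Step 2 — Component impedances:
  R: Z = R = 3340 Ω
  C: Z = 1/(jωC) = -j/(ω·C) = 0 - j67.75 Ω
Step 3 — Series combination: Z_total = R + C = 3340 - j67.75 Ω = 3341∠-1.2° Ω.
Step 4 — Power factor: PF = cos(φ) = Re(Z)/|Z| = 3340/3340.7 = 0.9998.
Step 5 — Type: Im(Z) = -67.75 ⇒ leading (phase φ = -1.2°).

PF = 0.9998 (leading, φ = -1.2°)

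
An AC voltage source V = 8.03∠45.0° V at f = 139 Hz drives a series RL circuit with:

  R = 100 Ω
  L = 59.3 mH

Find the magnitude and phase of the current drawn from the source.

Step 1 — Angular frequency: ω = 2π·f = 2π·139 = 873.4 rad/s.
Step 2 — Component impedances:
  R: Z = R = 100 Ω
  L: Z = jωL = j·873.4·0.0593 = 0 + j51.79 Ω
Step 3 — Series combination: Z_total = R + L = 100 + j51.79 Ω = 112.6∠27.4° Ω.
Step 4 — Source phasor: V = 8.03∠45.0° V = 5.678 + j5.678 V.
Step 5 — Ohm's law: I = V / Z_total = (5.678 + j5.678) / (100 + j51.79) = 0.06796 + j0.02158 A.
Step 6 — Convert to polar: |I| = 0.0713 A, ∠I = 17.6°.

I = 0.0713∠17.6° A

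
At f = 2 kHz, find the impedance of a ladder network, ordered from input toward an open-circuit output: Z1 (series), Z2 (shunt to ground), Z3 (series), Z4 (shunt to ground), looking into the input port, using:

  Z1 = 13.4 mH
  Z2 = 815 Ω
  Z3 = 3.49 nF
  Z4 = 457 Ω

Step 1 — Angular frequency: ω = 2π·f = 2π·2000 = 1.257e+04 rad/s.
Step 2 — Component impedances:
  Z1: Z = jωL = j·1.257e+04·0.0134 = 0 + j168.4 Ω
  Z2: Z = R = 815 Ω
  Z3: Z = 1/(jωC) = -j/(ω·C) = 0 - j2.28e+04 Ω
  Z4: Z = R = 457 Ω
Step 3 — Ladder network (open output): work backward from the far end, alternating series and parallel combinations. Z_in = 813.4 + j139.3 Ω = 825.2∠9.7° Ω.

Z = 813.4 + j139.3 Ω = 825.2∠9.7° Ω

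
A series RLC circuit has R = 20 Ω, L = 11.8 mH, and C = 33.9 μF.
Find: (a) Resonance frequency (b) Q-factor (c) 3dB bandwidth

Step 1 — Resonance: ω₀ = 1/√(LC) = 1/√(0.0118·3.39e-05) = 1581 rad/s.
Step 2 — f₀ = ω₀/(2π) = 251.6 Hz.
Step 3 — Series Q: Q = ω₀L/R = 1581·0.0118/20 = 0.9328.
Step 4 — Bandwidth: Δω = ω₀/Q = 1695 rad/s; BW = Δω/(2π) = 269.8 Hz.

(a) f₀ = 251.6 Hz  (b) Q = 0.9328  (c) BW = 269.8 Hz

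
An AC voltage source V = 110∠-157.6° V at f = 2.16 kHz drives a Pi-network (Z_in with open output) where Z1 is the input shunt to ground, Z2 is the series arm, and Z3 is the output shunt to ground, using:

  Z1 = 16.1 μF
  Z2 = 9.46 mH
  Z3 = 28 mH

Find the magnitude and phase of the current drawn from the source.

Step 1 — Angular frequency: ω = 2π·f = 2π·2160 = 1.357e+04 rad/s.
Step 2 — Component impedances:
  Z1: Z = 1/(jωC) = -j/(ω·C) = 0 - j4.577 Ω
  Z2: Z = jωL = j·1.357e+04·0.00946 = 0 + j128.4 Ω
  Z3: Z = jωL = j·1.357e+04·0.028 = 0 + j380 Ω
Step 3 — With open output, the series arm Z2 and the output shunt Z3 appear in series to ground: Z2 + Z3 = 0 + j508.4 Ω.
Step 4 — Parallel with input shunt Z1: Z_in = Z1 || (Z2 + Z3) = 0 - j4.618 Ω = 4.618∠-90.0° Ω.
Step 5 — Source phasor: V = 110∠-157.6° V = -101.7 - j41.92 V.
Step 6 — Ohm's law: I = V / Z_total = (-101.7 - j41.92) / (0 - j4.618) = 9.077 - j22.02 A.
Step 7 — Convert to polar: |I| = 23.82 A, ∠I = -67.6°.

I = 23.82∠-67.6° A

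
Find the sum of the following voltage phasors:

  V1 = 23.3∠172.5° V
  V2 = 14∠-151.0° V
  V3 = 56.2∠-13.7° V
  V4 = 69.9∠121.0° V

Step 1 — Convert each phasor to rectangular form:
  V1 = 23.3·(cos(172.5°) + j·sin(172.5°)) = -23.1 + j3.041 V
  V2 = 14·(cos(-151.0°) + j·sin(-151.0°)) = -12.24 - j6.787 V
  V3 = 56.2·(cos(-13.7°) + j·sin(-13.7°)) = 54.6 - j13.31 V
  V4 = 69.9·(cos(121.0°) + j·sin(121.0°)) = -36 + j59.92 V
Step 2 — Sum components: V_total = -16.75 + j42.86 V.
Step 3 — Convert to polar: |V_total| = 46.01 V, ∠V_total = 111.3°.

V_total = 46.01∠111.3° V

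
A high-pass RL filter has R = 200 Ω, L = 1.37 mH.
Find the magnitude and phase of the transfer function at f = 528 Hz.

Step 1 — Angular frequency: ω = 2π·528 = 3318 rad/s.
Step 2 — Transfer function: H(jω) = jωL/(R + jωL).
Step 3 — Numerator jωL = j·4.545; denominator R + jωL = 200 + j4.545.
Step 4 — H = 0.0005162 + j0.02271.
Step 5 — Magnitude: |H| = 0.02272 (-32.9 dB); phase: φ = 88.7°.

|H| = 0.02272 (-32.9 dB), φ = 88.7°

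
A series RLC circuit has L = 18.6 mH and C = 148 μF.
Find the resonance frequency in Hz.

Step 1 — Resonance condition Im(Z)=0 gives ω₀ = 1/√(LC).
Step 2 — ω₀ = 1/√(0.0186·0.000148) = 602.7 rad/s.
Step 3 — f₀ = ω₀/(2π) = 95.93 Hz.

f₀ = 95.93 Hz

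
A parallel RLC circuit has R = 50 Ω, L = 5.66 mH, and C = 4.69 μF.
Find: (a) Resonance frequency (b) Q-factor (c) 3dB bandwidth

Step 1 — Resonance: ω₀ = 1/√(LC) = 1/√(0.00566·4.69e-06) = 6138 rad/s.
Step 2 — f₀ = ω₀/(2π) = 976.8 Hz.
Step 3 — Parallel Q: Q = R/(ω₀L) = 50/(6138·0.00566) = 1.439.
Step 4 — Bandwidth: Δω = ω₀/Q = 4264 rad/s; BW = Δω/(2π) = 678.7 Hz.

(a) f₀ = 976.8 Hz  (b) Q = 1.439  (c) BW = 678.7 Hz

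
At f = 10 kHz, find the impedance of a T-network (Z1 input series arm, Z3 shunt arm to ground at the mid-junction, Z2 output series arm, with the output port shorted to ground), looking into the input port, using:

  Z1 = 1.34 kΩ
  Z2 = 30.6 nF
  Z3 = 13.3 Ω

Step 1 — Angular frequency: ω = 2π·f = 2π·1e+04 = 6.283e+04 rad/s.
Step 2 — Component impedances:
  Z1: Z = R = 1340 Ω
  Z2: Z = 1/(jωC) = -j/(ω·C) = 0 - j520.1 Ω
  Z3: Z = R = 13.3 Ω
Step 3 — With the output port shorted to ground, the output series arm Z2 runs from the junction to ground; the shunt arm Z3 also runs from the junction to ground. They appear in parallel: Z3 || Z2 = 13.29 - j0.3399 Ω.
Step 4 — Series with input arm Z1: Z_in = Z1 + (Z3 || Z2) = 1353 - j0.3399 Ω = 1353∠-0.0° Ω.

Z = 1353 - j0.3399 Ω = 1353∠-0.0° Ω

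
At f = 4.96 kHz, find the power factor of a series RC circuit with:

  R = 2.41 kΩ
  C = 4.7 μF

Step 1 — Angular frequency: ω = 2π·f = 2π·4960 = 3.116e+04 rad/s.
Step 2 — Component impedances:
  R: Z = R = 2410 Ω
  C: Z = 1/(jωC) = -j/(ω·C) = 0 - j6.827 Ω
Step 3 — Series combination: Z_total = R + C = 2410 - j6.827 Ω = 2410∠-0.2° Ω.
Step 4 — Power factor: PF = cos(φ) = Re(Z)/|Z| = 2410/2410 = 1.
Step 5 — Type: Im(Z) = -6.827 ⇒ leading (phase φ = -0.2°).

PF = 1 (leading, φ = -0.2°)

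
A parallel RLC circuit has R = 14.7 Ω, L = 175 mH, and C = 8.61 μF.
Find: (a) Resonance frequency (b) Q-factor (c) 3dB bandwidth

Step 1 — Resonance: ω₀ = 1/√(LC) = 1/√(0.175·8.61e-06) = 814.7 rad/s.
Step 2 — f₀ = ω₀/(2π) = 129.7 Hz.
Step 3 — Parallel Q: Q = R/(ω₀L) = 14.7/(814.7·0.175) = 0.1031.
Step 4 — Bandwidth: Δω = ω₀/Q = 7901 rad/s; BW = Δω/(2π) = 1257 Hz.

(a) f₀ = 129.7 Hz  (b) Q = 0.1031  (c) BW = 1257 Hz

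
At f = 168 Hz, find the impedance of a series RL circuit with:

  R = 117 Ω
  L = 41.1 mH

Step 1 — Angular frequency: ω = 2π·f = 2π·168 = 1056 rad/s.
Step 2 — Component impedances:
  R: Z = R = 117 Ω
  L: Z = jωL = j·1056·0.0411 = 0 + j43.38 Ω
Step 3 — Series combination: Z_total = R + L = 117 + j43.38 Ω = 124.8∠20.3° Ω.

Z = 117 + j43.38 Ω = 124.8∠20.3° Ω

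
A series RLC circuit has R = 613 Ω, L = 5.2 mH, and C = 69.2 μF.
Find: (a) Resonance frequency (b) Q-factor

Step 1 — Resonance condition Im(Z)=0 gives ω₀ = 1/√(LC).
Step 2 — ω₀ = 1/√(0.0052·6.92e-05) = 1667 rad/s.
Step 3 — f₀ = ω₀/(2π) = 265.3 Hz.
Step 4 — Series Q: Q = ω₀L/R = 1667·0.0052/613 = 0.01414.

(a) f₀ = 265.3 Hz  (b) Q = 0.01414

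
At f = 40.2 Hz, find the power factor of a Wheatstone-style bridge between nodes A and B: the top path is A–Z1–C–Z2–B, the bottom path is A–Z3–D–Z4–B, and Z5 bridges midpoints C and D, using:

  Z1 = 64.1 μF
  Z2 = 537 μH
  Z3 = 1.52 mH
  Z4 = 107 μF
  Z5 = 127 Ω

Step 1 — Angular frequency: ω = 2π·f = 2π·40.2 = 252.6 rad/s.
Step 2 — Component impedances:
  Z1: Z = 1/(jωC) = -j/(ω·C) = 0 - j61.76 Ω
  Z2: Z = jωL = j·252.6·0.000537 = 0 + j0.1356 Ω
  Z3: Z = jωL = j·252.6·0.00152 = 0 + j0.3839 Ω
  Z4: Z = 1/(jωC) = -j/(ω·C) = 0 - j37 Ω
  Z5: Z = R = 127 Ω
Step 3 — Bridge requires nodal analysis (the Z5 bridge couples midpoints C and D, so the two paths cannot be reduced to a simple series/parallel combination). Setting node B to ground and injecting 1 A at node A, the 3-node admittance system at A, C, D solves to V_A = Z_AB = 4.125 - j22.22 Ω = 22.6∠-79.5° Ω.
Step 4 — Power factor: PF = cos(φ) = Re(Z)/|Z| = 4.125/22.6 = 0.1825.
Step 5 — Type: Im(Z) = -22.22 ⇒ leading (phase φ = -79.5°).

PF = 0.1825 (leading, φ = -79.5°)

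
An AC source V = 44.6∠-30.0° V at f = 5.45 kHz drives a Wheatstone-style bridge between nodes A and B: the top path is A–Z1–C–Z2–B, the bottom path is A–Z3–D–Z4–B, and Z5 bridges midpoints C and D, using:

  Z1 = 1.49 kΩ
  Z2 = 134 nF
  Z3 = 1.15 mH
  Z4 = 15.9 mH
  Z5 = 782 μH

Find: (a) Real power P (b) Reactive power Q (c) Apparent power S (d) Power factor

Step 1 — Angular frequency: ω = 2π·f = 2π·5450 = 3.424e+04 rad/s.
Step 2 — Component impedances:
  Z1: Z = R = 1490 Ω
  Z2: Z = 1/(jωC) = -j/(ω·C) = 0 - j217.9 Ω
  Z3: Z = jωL = j·3.424e+04·0.00115 = 0 + j39.38 Ω
  Z4: Z = jωL = j·3.424e+04·0.0159 = 0 + j544.5 Ω
  Z5: Z = jωL = j·3.424e+04·0.000782 = 0 + j26.78 Ω
Step 3 — Bridge requires nodal analysis (the Z5 bridge couples midpoints C and D, so the two paths cannot be reduced to a simple series/parallel combination). Setting node B to ground and injecting 1 A at node A, the 3-node admittance system at A, C, D solves to V_A = Z_AB = 4.357 - j255.4 Ω = 255.4∠-89.0° Ω.
Step 4 — Source phasor: V = 44.6∠-30.0° V = 38.62 - j22.3 V.
Step 5 — Current: I = V / Z = 0.08988 + j0.1497 A = 0.1746∠59.0° A.
Step 6 — Complex power: S = V·I* = 0.1328 - j7.787 VA.
Step 7 — Real power: P = Re(S) = 0.1328 W.
Step 8 — Reactive power: Q = Im(S) = -7.787 VAR.
Step 9 — Apparent power: |S| = 7.788 VA.
Step 10 — Power factor: PF = P/|S| = 0.01706 (leading).

(a) P = 0.1328 W  (b) Q = -7.787 VAR  (c) S = 7.788 VA  (d) PF = 0.01706 (leading)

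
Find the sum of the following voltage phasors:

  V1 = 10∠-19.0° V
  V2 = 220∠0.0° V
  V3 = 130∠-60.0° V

Step 1 — Convert each phasor to rectangular form:
  V1 = 10·(cos(-19.0°) + j·sin(-19.0°)) = 9.455 - j3.256 V
  V2 = 220·(cos(0.0°) + j·sin(0.0°)) = 220 V
  V3 = 130·(cos(-60.0°) + j·sin(-60.0°)) = 65 - j112.6 V
Step 2 — Sum components: V_total = 294.5 - j115.8 V.
Step 3 — Convert to polar: |V_total| = 316.4 V, ∠V_total = -21.5°.

V_total = 316.4∠-21.5° V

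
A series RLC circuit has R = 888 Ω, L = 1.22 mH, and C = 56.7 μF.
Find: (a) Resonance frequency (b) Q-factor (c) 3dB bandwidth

Step 1 — Resonance: ω₀ = 1/√(LC) = 1/√(0.00122·5.67e-05) = 3802 rad/s.
Step 2 — f₀ = ω₀/(2π) = 605.1 Hz.
Step 3 — Series Q: Q = ω₀L/R = 3802·0.00122/888 = 0.005224.
Step 4 — Bandwidth: Δω = ω₀/Q = 7.279e+05 rad/s; BW = Δω/(2π) = 1.158e+05 Hz.

(a) f₀ = 605.1 Hz  (b) Q = 0.005224  (c) BW = 1.158e+05 Hz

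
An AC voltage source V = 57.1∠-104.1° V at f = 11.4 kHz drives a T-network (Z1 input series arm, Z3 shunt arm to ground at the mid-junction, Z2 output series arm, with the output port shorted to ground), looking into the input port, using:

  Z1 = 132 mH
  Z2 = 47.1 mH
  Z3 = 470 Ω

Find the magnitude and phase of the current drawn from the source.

Step 1 — Angular frequency: ω = 2π·f = 2π·1.14e+04 = 7.163e+04 rad/s.
Step 2 — Component impedances:
  Z1: Z = jωL = j·7.163e+04·0.132 = 0 + j9455 Ω
  Z2: Z = jωL = j·7.163e+04·0.0471 = 0 + j3374 Ω
  Z3: Z = R = 470 Ω
Step 3 — With the output port shorted to ground, the output series arm Z2 runs from the junction to ground; the shunt arm Z3 also runs from the junction to ground. They appear in parallel: Z3 || Z2 = 461.1 + j64.23 Ω.
Step 4 — Series with input arm Z1: Z_in = Z1 + (Z3 || Z2) = 461.1 + j9519 Ω = 9530∠87.2° Ω.
Step 5 — Source phasor: V = 57.1∠-104.1° V = -13.91 - j55.38 V.
Step 6 — Ohm's law: I = V / Z_total = (-13.91 - j55.38) / (461.1 + j9519) = -0.005875 + j0.001177 A.
Step 7 — Convert to polar: |I| = 0.005991 A, ∠I = 168.7°.

I = 0.005991∠168.7° A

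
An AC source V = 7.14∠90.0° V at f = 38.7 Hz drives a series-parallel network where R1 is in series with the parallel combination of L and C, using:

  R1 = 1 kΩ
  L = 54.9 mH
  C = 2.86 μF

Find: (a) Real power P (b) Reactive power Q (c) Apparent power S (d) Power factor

Step 1 — Angular frequency: ω = 2π·f = 2π·38.7 = 243.2 rad/s.
Step 2 — Component impedances:
  R1: Z = R = 1000 Ω
  L: Z = jωL = j·243.2·0.0549 = 0 + j13.35 Ω
  C: Z = 1/(jωC) = -j/(ω·C) = 0 - j1438 Ω
Step 3 — Parallel branch: L || C = 1/(1/L + 1/C) = 0 + j13.47 Ω.
Step 4 — Series with R1: Z_total = R1 + (L || C) = 1000 + j13.47 Ω = 1000∠0.8° Ω.
Step 5 — Source phasor: V = 7.14∠90.0° V = 0 + j7.14 V.
Step 6 — Current: I = V / Z = 9.619e-05 + j0.007139 A = 0.007139∠89.2° A.
Step 7 — Complex power: S = V·I* = 0.05097 + j0.0006868 VA.
Step 8 — Real power: P = Re(S) = 0.05097 W.
Step 9 — Reactive power: Q = Im(S) = 0.0006868 VAR.
Step 10 — Apparent power: |S| = 0.05097 VA.
Step 11 — Power factor: PF = P/|S| = 0.9999 (lagging).

(a) P = 0.05097 W  (b) Q = 0.0006868 VAR  (c) S = 0.05097 VA  (d) PF = 0.9999 (lagging)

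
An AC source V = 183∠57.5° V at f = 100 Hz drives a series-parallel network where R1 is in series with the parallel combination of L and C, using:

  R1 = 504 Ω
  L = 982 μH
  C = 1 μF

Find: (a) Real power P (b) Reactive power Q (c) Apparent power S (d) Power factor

Step 1 — Angular frequency: ω = 2π·f = 2π·100 = 628.3 rad/s.
Step 2 — Component impedances:
  R1: Z = R = 504 Ω
  L: Z = jωL = j·628.3·0.000982 = 0 + j0.617 Ω
  C: Z = 1/(jωC) = -j/(ω·C) = 0 - j1592 Ω
Step 3 — Parallel branch: L || C = 1/(1/L + 1/C) = 0 + j0.6172 Ω.
Step 4 — Series with R1: Z_total = R1 + (L || C) = 504 + j0.6172 Ω = 504∠0.1° Ω.
Step 5 — Source phasor: V = 183∠57.5° V = 98.33 + j154.3 V.
Step 6 — Current: I = V / Z = 0.1955 + j0.306 A = 0.3631∠57.4° A.
Step 7 — Complex power: S = V·I* = 66.45 + j0.08138 VA.
Step 8 — Real power: P = Re(S) = 66.45 W.
Step 9 — Reactive power: Q = Im(S) = 0.08138 VAR.
Step 10 — Apparent power: |S| = 66.45 VA.
Step 11 — Power factor: PF = P/|S| = 1 (lagging).

(a) P = 66.45 W  (b) Q = 0.08138 VAR  (c) S = 66.45 VA  (d) PF = 1 (lagging)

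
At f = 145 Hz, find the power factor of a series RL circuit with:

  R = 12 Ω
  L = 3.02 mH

Step 1 — Angular frequency: ω = 2π·f = 2π·145 = 911.1 rad/s.
Step 2 — Component impedances:
  R: Z = R = 12 Ω
  L: Z = jωL = j·911.1·0.00302 = 0 + j2.751 Ω
Step 3 — Series combination: Z_total = R + L = 12 + j2.751 Ω = 12.31∠12.9° Ω.
Step 4 — Power factor: PF = cos(φ) = Re(Z)/|Z| = 12/12.311 = 0.9747.
Step 5 — Type: Im(Z) = 2.751 ⇒ lagging (phase φ = 12.9°).

PF = 0.9747 (lagging, φ = 12.9°)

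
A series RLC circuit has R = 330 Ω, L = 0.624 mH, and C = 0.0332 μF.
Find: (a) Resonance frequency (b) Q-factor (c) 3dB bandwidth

Step 1 — Resonance: ω₀ = 1/√(LC) = 1/√(0.000624·3.32e-08) = 2.197e+05 rad/s.
Step 2 — f₀ = ω₀/(2π) = 3.497e+04 Hz.
Step 3 — Series Q: Q = ω₀L/R = 2.197e+05·0.000624/330 = 0.4154.
Step 4 — Bandwidth: Δω = ω₀/Q = 5.288e+05 rad/s; BW = Δω/(2π) = 8.417e+04 Hz.

(a) f₀ = 3.497e+04 Hz  (b) Q = 0.4154  (c) BW = 8.417e+04 Hz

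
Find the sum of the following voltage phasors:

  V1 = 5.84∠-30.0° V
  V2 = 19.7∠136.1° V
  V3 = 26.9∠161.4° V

Step 1 — Convert each phasor to rectangular form:
  V1 = 5.84·(cos(-30.0°) + j·sin(-30.0°)) = 5.058 - j2.92 V
  V2 = 19.7·(cos(136.1°) + j·sin(136.1°)) = -14.19 + j13.66 V
  V3 = 26.9·(cos(161.4°) + j·sin(161.4°)) = -25.49 + j8.58 V
Step 2 — Sum components: V_total = -34.63 + j19.32 V.
Step 3 — Convert to polar: |V_total| = 39.66 V, ∠V_total = 150.8°.

V_total = 39.66∠150.8° V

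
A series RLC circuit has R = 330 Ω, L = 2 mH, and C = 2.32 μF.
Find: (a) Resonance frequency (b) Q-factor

Step 1 — Resonance condition Im(Z)=0 gives ω₀ = 1/√(LC).
Step 2 — ω₀ = 1/√(0.002·2.32e-06) = 1.468e+04 rad/s.
Step 3 — f₀ = ω₀/(2π) = 2336 Hz.
Step 4 — Series Q: Q = ω₀L/R = 1.468e+04·0.002/330 = 0.08897.

(a) f₀ = 2336 Hz  (b) Q = 0.08897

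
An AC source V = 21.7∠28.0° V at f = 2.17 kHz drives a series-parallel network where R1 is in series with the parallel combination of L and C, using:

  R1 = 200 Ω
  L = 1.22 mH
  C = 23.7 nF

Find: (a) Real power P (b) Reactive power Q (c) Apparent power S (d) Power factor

Step 1 — Angular frequency: ω = 2π·f = 2π·2170 = 1.363e+04 rad/s.
Step 2 — Component impedances:
  R1: Z = R = 200 Ω
  L: Z = jωL = j·1.363e+04·0.00122 = 0 + j16.63 Ω
  C: Z = 1/(jωC) = -j/(ω·C) = 0 - j3095 Ω
Step 3 — Parallel branch: L || C = 1/(1/L + 1/C) = 0 + j16.72 Ω.
Step 4 — Series with R1: Z_total = R1 + (L || C) = 200 + j16.72 Ω = 200.7∠4.8° Ω.
Step 5 — Source phasor: V = 21.7∠28.0° V = 19.16 + j10.19 V.
Step 6 — Current: I = V / Z = 0.09936 + j0.04263 A = 0.1081∠23.2° A.
Step 7 — Complex power: S = V·I* = 2.338 + j0.1955 VA.
Step 8 — Real power: P = Re(S) = 2.338 W.
Step 9 — Reactive power: Q = Im(S) = 0.1955 VAR.
Step 10 — Apparent power: |S| = 2.346 VA.
Step 11 — Power factor: PF = P/|S| = 0.9965 (lagging).

(a) P = 2.338 W  (b) Q = 0.1955 VAR  (c) S = 2.346 VA  (d) PF = 0.9965 (lagging)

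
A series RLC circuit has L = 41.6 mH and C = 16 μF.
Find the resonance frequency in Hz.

Step 1 — Resonance condition Im(Z)=0 gives ω₀ = 1/√(LC).
Step 2 — ω₀ = 1/√(0.0416·1.6e-05) = 1226 rad/s.
Step 3 — f₀ = ω₀/(2π) = 195.1 Hz.

f₀ = 195.1 Hz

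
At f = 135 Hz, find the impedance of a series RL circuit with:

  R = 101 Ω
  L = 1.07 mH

Step 1 — Angular frequency: ω = 2π·f = 2π·135 = 848.2 rad/s.
Step 2 — Component impedances:
  R: Z = R = 101 Ω
  L: Z = jωL = j·848.2·0.00107 = 0 + j0.9076 Ω
Step 3 — Series combination: Z_total = R + L = 101 + j0.9076 Ω = 101∠0.5° Ω.

Z = 101 + j0.9076 Ω = 101∠0.5° Ω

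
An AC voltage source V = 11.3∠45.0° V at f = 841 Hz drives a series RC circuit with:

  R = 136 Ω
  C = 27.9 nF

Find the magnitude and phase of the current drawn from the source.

Step 1 — Angular frequency: ω = 2π·f = 2π·841 = 5284 rad/s.
Step 2 — Component impedances:
  R: Z = R = 136 Ω
  C: Z = 1/(jωC) = -j/(ω·C) = 0 - j6783 Ω
Step 3 — Series combination: Z_total = R + C = 136 - j6783 Ω = 6784∠-88.9° Ω.
Step 4 — Source phasor: V = 11.3∠45.0° V = 7.99 + j7.99 V.
Step 5 — Ohm's law: I = V / Z_total = (7.99 + j7.99) / (136 - j6783) = -0.001154 + j0.001201 A.
Step 6 — Convert to polar: |I| = 0.001666 A, ∠I = 133.9°.

I = 0.001666∠133.9° A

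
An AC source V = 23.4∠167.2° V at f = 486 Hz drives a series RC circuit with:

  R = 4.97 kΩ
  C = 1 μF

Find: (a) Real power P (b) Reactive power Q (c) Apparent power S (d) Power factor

Step 1 — Angular frequency: ω = 2π·f = 2π·486 = 3054 rad/s.
Step 2 — Component impedances:
  R: Z = R = 4970 Ω
  C: Z = 1/(jωC) = -j/(ω·C) = 0 - j327.5 Ω
Step 3 — Series combination: Z_total = R + C = 4970 - j327.5 Ω = 4981∠-3.8° Ω.
Step 4 — Source phasor: V = 23.4∠167.2° V = -22.82 + j5.184 V.
Step 5 — Current: I = V / Z = -0.00464 + j0.0007374 A = 0.004698∠171.0° A.
Step 6 — Complex power: S = V·I* = 0.1097 - j0.007228 VA.
Step 7 — Real power: P = Re(S) = 0.1097 W.
Step 8 — Reactive power: Q = Im(S) = -0.007228 VAR.
Step 9 — Apparent power: |S| = 0.1099 VA.
Step 10 — Power factor: PF = P/|S| = 0.9978 (leading).

(a) P = 0.1097 W  (b) Q = -0.007228 VAR  (c) S = 0.1099 VA  (d) PF = 0.9978 (leading)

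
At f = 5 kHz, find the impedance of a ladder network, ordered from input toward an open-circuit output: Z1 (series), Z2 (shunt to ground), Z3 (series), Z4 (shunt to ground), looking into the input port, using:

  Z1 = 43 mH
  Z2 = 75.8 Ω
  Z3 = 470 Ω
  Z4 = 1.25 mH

Step 1 — Angular frequency: ω = 2π·f = 2π·5000 = 3.142e+04 rad/s.
Step 2 — Component impedances:
  Z1: Z = jωL = j·3.142e+04·0.043 = 0 + j1351 Ω
  Z2: Z = R = 75.8 Ω
  Z3: Z = R = 470 Ω
  Z4: Z = jωL = j·3.142e+04·0.00125 = 0 + j39.27 Ω
Step 3 — Ladder network (open output): work backward from the far end, alternating series and parallel combinations. Z_in = 65.33 + j1352 Ω = 1353∠87.2° Ω.

Z = 65.33 + j1352 Ω = 1353∠87.2° Ω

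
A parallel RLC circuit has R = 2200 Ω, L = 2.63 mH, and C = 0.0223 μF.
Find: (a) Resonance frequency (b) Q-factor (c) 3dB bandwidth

Step 1 — Resonance: ω₀ = 1/√(LC) = 1/√(0.00263·2.23e-08) = 1.306e+05 rad/s.
Step 2 — f₀ = ω₀/(2π) = 2.078e+04 Hz.
Step 3 — Parallel Q: Q = R/(ω₀L) = 2200/(1.306e+05·0.00263) = 6.406.
Step 4 — Bandwidth: Δω = ω₀/Q = 2.038e+04 rad/s; BW = Δω/(2π) = 3244 Hz.

(a) f₀ = 2.078e+04 Hz  (b) Q = 6.406  (c) BW = 3244 Hz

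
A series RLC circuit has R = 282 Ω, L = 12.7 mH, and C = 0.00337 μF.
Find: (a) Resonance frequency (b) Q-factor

Step 1 — Resonance condition Im(Z)=0 gives ω₀ = 1/√(LC).
Step 2 — ω₀ = 1/√(0.0127·3.37e-09) = 1.529e+05 rad/s.
Step 3 — f₀ = ω₀/(2π) = 2.433e+04 Hz.
Step 4 — Series Q: Q = ω₀L/R = 1.529e+05·0.0127/282 = 6.884.

(a) f₀ = 2.433e+04 Hz  (b) Q = 6.884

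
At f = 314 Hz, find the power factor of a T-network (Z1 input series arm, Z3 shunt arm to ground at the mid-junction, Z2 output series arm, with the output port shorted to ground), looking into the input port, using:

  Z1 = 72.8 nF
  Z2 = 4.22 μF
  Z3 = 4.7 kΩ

Step 1 — Angular frequency: ω = 2π·f = 2π·314 = 1973 rad/s.
Step 2 — Component impedances:
  Z1: Z = 1/(jωC) = -j/(ω·C) = 0 - j6962 Ω
  Z2: Z = 1/(jωC) = -j/(ω·C) = 0 - j120.1 Ω
  Z3: Z = R = 4700 Ω
Step 3 — With the output port shorted to ground, the output series arm Z2 runs from the junction to ground; the shunt arm Z3 also runs from the junction to ground. They appear in parallel: Z3 || Z2 = 3.067 - j120 Ω.
Step 4 — Series with input arm Z1: Z_in = Z1 + (Z3 || Z2) = 3.067 - j7082 Ω = 7082∠-90.0° Ω.
Step 5 — Power factor: PF = cos(φ) = Re(Z)/|Z| = 3.067/7082 = 0.0004331.
Step 6 — Type: Im(Z) = -7082 ⇒ leading (phase φ = -90.0°).

PF = 0.0004331 (leading, φ = -90.0°)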